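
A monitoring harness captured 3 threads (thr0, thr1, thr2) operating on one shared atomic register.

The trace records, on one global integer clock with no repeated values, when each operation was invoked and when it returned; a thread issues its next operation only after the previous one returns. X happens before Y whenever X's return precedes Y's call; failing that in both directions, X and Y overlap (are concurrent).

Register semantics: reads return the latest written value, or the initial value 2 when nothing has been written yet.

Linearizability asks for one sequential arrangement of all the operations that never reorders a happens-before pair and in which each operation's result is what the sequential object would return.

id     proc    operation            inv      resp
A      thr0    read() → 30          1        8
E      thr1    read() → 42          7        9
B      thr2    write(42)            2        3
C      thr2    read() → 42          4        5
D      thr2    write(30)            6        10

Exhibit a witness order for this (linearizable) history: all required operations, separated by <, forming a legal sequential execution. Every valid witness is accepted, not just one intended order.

after step 1 (B write(42)): value 42
after step 2 (C read() → 42): value 42
after step 3 (E read() → 42): value 42
after step 4 (D write(30)): value 30
after step 5 (A read() → 30): value 30

B < C < E < D < A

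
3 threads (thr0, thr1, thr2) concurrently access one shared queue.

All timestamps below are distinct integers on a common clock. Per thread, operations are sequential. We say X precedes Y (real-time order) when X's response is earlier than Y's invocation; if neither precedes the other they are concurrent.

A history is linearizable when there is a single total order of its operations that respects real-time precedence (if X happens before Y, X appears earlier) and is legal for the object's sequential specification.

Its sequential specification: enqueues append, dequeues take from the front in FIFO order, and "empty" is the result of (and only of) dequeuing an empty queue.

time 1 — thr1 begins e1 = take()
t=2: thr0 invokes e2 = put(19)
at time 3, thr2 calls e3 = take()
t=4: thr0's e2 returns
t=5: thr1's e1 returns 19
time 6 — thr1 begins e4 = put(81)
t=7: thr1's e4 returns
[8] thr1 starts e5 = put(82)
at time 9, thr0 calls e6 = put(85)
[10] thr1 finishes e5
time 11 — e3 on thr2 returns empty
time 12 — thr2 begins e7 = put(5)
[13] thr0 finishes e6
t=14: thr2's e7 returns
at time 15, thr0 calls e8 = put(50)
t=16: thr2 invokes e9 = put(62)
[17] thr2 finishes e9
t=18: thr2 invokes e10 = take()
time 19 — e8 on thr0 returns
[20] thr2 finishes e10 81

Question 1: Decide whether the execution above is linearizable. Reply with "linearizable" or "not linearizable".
linearizable

one valid linearization: e2, e1, e3, e4, e5, e6, e7, e8, e9, e10
after step 1 (e2 put(19)): queue <19>
after step 2 (e1 take() → 19): queue <>
after step 3 (e3 take() → empty): queue <>
after step 4 (e4 put(81)): queue <81>
after step 5 (e5 put(82)): queue <81,82>
after step 6 (e6 put(85)): queue <81,82,85>
after step 7 (e7 put(5)): queue <81,82,85,5>
after step 8 (e8 put(50)): queue <81,82,85,5,50>
after step 9 (e9 put(62)): queue <81,82,85,5,50,62>
after step 10 (e10 take() → 81): queue <82,85,5,50,62>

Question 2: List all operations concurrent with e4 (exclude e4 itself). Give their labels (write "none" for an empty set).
Answer: e3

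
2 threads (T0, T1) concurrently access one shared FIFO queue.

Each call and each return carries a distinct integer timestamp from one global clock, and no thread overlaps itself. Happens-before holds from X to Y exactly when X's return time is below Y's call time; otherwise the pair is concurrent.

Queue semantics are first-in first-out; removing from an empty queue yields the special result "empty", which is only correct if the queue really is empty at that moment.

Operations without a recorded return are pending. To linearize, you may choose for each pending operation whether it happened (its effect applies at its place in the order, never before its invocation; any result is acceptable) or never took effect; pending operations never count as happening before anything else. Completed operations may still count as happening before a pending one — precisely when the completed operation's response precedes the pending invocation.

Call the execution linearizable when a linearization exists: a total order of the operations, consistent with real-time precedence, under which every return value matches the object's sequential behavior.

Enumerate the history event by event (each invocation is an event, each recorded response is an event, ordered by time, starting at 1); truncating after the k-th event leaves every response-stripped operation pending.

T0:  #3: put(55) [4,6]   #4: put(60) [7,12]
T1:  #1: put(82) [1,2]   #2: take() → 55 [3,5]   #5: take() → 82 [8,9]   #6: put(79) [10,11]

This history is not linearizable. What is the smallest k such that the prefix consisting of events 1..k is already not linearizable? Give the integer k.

5

one valid order for events 1..4 is #1:
step 1: #1 put(82) — queue <82>
event 5 — #2's response, time 5 — after it, nothing linearizes
completion choices over the 1 pending operation (#3) were checked; none helps
take #1, #2 (pending dropped): step 2 already fails, because #2 take() → 55 cannot occur there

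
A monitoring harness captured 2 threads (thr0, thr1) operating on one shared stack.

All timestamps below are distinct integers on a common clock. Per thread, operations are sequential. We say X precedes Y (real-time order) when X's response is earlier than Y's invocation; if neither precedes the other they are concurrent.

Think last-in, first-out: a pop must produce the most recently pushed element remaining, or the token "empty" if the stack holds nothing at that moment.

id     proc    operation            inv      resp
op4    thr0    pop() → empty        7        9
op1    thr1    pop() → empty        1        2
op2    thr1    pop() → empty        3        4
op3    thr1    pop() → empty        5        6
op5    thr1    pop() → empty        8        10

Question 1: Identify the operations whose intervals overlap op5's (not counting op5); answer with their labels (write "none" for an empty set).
Answer: op4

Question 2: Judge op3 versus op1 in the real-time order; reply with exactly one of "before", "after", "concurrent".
Answer: after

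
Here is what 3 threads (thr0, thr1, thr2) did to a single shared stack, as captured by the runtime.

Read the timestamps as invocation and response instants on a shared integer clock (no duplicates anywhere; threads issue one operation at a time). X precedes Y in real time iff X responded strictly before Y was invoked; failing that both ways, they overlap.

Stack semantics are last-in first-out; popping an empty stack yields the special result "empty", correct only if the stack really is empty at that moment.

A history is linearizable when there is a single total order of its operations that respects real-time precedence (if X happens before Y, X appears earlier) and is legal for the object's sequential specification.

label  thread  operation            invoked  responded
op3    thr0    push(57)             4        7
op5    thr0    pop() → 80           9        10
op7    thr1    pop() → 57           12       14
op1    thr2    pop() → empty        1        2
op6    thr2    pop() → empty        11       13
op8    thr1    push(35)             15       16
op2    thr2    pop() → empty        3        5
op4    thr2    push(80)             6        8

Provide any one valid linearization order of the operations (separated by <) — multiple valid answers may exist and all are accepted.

op1 < op2 < op3 < op4 < op5 < op7 < op6 < op8

1. op1 pop() → empty, leaving stack <>
2. op2 pop() → empty, leaving stack <>
3. op3 push(57), leaving stack <57>
4. op4 push(80), leaving stack <57,80>
5. op5 pop() → 80, leaving stack <57>
6. op7 pop() → 57, leaving stack <>
7. op6 pop() → empty, leaving stack <>
8. op8 push(35), leaving stack <35>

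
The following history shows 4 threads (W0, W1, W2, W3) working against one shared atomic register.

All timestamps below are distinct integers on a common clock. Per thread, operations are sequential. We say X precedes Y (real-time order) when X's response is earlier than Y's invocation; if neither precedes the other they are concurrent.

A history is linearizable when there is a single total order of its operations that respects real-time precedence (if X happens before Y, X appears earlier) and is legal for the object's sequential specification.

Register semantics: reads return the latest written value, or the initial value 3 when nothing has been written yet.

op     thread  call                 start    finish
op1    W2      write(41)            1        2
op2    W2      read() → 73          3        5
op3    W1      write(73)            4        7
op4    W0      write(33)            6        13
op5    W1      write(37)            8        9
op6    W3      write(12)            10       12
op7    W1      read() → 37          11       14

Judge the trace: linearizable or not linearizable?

linearizable

a witness: op1, op3, op2, op4, op5, op7, op6
after step 1 (op1 write(41)): value 41
after step 2 (op3 write(73)): value 73
after step 3 (op2 read() → 73): value 73
after step 4 (op4 write(33)): value 33
after step 5 (op5 write(37)): value 37
after step 6 (op7 read() → 37): value 37
after step 7 (op6 write(12)): value 12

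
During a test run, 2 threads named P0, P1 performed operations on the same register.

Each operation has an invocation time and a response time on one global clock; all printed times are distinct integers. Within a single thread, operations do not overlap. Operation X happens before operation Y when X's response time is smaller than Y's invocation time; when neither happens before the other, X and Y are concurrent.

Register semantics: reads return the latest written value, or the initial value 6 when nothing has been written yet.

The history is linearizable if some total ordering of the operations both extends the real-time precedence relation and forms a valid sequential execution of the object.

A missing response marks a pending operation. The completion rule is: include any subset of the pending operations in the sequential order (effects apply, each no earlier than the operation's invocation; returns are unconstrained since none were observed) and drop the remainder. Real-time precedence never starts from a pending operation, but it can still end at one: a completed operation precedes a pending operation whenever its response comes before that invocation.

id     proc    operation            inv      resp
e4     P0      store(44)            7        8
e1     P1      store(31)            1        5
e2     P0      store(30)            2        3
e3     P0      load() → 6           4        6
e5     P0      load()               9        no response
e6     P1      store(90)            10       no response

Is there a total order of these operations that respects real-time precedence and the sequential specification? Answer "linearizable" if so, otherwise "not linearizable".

cut after 5 events: linearizable; cut after 6 events (e3 responds, time 6): not linearizable
every one of the 3 real-time-consistent orders over 3 completed register ops fails the sequential spec
for example e1, e2, e3 fails at step 3: e3 load() → 6 is not legal there
for example e2, e1, e3 fails at step 3: e3 load() → 6 is not legal there

not linearizable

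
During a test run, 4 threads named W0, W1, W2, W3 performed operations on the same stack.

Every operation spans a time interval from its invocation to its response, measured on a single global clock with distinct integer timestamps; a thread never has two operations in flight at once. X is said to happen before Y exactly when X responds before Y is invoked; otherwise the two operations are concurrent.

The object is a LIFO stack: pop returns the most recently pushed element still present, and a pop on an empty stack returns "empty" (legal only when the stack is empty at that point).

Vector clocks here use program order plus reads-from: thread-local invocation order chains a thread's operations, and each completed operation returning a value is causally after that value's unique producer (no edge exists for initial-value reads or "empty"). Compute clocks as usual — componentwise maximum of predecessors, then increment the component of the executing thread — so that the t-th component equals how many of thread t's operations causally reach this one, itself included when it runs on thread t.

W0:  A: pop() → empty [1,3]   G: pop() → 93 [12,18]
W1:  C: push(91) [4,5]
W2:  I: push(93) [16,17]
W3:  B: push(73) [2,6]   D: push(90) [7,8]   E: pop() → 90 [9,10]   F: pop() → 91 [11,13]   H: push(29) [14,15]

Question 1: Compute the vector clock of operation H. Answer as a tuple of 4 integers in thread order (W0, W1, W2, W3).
(0, 1, 0, 5)

B, invoked 2, has no incoming edges; only W3's bump applies → (0, 0, 0, 1)
I, invoked 16, has no incoming edges; only W2's bump applies → (0, 0, 1, 0)
C, invoked 4, has no incoming edges; only W1's bump applies → (0, 1, 0, 0)
A, invoked 1, has no incoming edges; only W0's bump applies → (1, 0, 0, 0)
VC(D, invoked at 7): max of VC(B)=(0, 0, 0, 1), then +1 on thread W3 → (0, 0, 0, 2)
VC(E, invoked at 9): max of VC(D)=(0, 0, 0, 2), then +1 on thread W3 → (0, 0, 0, 3)
VC(G, invoked at 12): max of VC(A)=(1, 0, 0, 0), VC(I)=(0, 0, 1, 0), then +1 on thread W0 → (2, 0, 1, 0)
VC(F, invoked at 11): max of VC(C)=(0, 1, 0, 0), VC(E)=(0, 0, 0, 3), then +1 on thread W3 → (0, 1, 0, 4)
VC(H, invoked at 14): max of VC(F)=(0, 1, 0, 4), then +1 on thread W3 → (0, 1, 0, 5)
target: VC(H) = (0, 1, 0, 5)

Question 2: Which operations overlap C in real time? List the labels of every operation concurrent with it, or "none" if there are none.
B

C spans [4,5]: anything still running between times 4 and 5 counts as concurrent
A [1,3]: before
B [2,6]: concurrent
D [7,8]: after
E [9,10]: after
F [11,13]: after
G [12,18]: after
H [14,15]: after
I [16,17]: after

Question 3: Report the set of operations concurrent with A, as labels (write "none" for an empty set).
B

concurrent with A ([1,3]): every op whose interval crosses 1..3
B [2,6]: concurrent
C [4,5]: after
D [7,8]: after
E [9,10]: after
F [11,13]: after
G [12,18]: after
H [14,15]: after
I [16,17]: after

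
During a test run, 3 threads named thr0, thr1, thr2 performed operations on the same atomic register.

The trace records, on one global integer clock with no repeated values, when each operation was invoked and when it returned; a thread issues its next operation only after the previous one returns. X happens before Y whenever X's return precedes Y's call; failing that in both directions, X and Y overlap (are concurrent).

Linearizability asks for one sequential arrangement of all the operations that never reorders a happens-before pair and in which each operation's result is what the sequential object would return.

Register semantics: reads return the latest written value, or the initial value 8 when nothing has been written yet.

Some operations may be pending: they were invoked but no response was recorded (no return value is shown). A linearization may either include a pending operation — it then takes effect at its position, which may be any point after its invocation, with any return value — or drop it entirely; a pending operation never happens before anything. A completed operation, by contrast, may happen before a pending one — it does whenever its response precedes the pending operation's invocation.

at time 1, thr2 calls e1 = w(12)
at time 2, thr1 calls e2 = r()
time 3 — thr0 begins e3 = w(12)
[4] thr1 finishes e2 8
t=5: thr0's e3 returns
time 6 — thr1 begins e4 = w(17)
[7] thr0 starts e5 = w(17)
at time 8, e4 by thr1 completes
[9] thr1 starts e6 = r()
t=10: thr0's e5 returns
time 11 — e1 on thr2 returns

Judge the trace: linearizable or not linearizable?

witness order: e2, e1, e3, e4, e5
step 1: e2 r() → 8 — value 8
step 2: e1 w(12) — value 12
step 3: e3 w(12) — value 12
step 4: e4 w(17) — value 17
step 5: e5 w(17) — value 17

linearizable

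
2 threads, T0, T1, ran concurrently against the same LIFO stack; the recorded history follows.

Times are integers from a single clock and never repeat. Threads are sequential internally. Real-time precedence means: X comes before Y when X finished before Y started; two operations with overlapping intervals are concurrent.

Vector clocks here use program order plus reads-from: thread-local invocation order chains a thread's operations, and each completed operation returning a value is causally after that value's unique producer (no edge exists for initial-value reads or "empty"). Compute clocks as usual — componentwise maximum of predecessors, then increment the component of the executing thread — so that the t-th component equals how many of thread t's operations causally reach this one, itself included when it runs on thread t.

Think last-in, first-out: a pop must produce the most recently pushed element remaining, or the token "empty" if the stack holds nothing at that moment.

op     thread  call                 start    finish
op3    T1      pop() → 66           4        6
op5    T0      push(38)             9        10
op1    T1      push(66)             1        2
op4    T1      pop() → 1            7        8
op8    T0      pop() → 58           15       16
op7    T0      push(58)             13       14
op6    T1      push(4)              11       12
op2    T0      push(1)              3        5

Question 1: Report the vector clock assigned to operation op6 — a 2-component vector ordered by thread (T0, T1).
root op op1, invoked 1: fresh clock plus T1's own tick → (0, 1)
root op op2, invoked 3: fresh clock plus T0's own tick → (1, 0)
VC(op3, invoked at 4): max of VC(op1)=(0, 1), then +1 on thread T1 → (0, 2)
VC(op5, invoked at 9): max of VC(op2)=(1, 0), then +1 on thread T0 → (2, 0)
VC(op7, invoked at 13): max of VC(op5)=(2, 0), then +1 on thread T0 → (3, 0)
VC(op4, invoked at 7): max of VC(op2)=(1, 0), VC(op3)=(0, 2), then +1 on thread T1 → (1, 3)
VC(op8, invoked at 15): max of VC(op7)=(3, 0), then +1 on thread T0 → (4, 0)
VC(op6, invoked at 11): max of VC(op4)=(1, 3), then +1 on thread T1 → (1, 4)
target: VC(op6) = (1, 4)

(1, 4)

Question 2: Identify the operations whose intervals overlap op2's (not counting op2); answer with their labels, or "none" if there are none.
op2 spans [3,5]; an op avoiding the whole window 3..5 is ordered, any other is concurrent
op1 [1,2]: before
op3 [4,6]: concurrent
op4 [7,8]: after
op5 [9,10]: after
op6 [11,12]: after
op7 [13,14]: after
op8 [15,16]: after

op3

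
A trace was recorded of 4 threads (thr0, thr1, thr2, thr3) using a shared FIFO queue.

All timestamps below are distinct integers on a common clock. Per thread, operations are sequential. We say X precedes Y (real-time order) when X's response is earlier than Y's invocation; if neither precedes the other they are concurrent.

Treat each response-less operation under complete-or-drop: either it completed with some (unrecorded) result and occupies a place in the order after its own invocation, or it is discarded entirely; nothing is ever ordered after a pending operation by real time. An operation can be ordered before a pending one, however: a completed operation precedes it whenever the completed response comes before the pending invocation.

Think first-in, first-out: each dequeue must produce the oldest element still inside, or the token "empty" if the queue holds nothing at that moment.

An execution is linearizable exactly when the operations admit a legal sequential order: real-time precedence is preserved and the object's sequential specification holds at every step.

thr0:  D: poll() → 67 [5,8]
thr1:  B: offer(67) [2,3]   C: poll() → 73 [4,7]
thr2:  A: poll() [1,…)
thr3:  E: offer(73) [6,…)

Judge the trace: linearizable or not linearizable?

one valid linearization: A, B, D, E, C
1. A poll() (pending, included), leaving queue <>
2. B offer(67), leaving queue <67>
3. D poll() → 67, leaving queue <>
4. E offer(73) (pending, included), leaving queue <73>
5. C poll() → 73, leaving queue <>

linearizable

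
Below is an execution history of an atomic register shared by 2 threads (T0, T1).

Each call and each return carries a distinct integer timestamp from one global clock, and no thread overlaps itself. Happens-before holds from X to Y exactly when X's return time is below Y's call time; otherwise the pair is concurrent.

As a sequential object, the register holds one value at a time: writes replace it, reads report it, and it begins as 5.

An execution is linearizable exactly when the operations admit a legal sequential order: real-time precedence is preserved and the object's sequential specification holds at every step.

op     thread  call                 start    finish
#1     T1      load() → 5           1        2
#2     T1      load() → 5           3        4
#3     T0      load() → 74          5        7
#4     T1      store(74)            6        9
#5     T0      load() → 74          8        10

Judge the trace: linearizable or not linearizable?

linearizable

one valid linearization: #1, #2, #4, #3, #5
1. #1 load() → 5, leaving value 5
2. #2 load() → 5, leaving value 5
3. #4 store(74), leaving value 74
4. #3 load() → 74, leaving value 74
5. #5 load() → 74, leaving value 74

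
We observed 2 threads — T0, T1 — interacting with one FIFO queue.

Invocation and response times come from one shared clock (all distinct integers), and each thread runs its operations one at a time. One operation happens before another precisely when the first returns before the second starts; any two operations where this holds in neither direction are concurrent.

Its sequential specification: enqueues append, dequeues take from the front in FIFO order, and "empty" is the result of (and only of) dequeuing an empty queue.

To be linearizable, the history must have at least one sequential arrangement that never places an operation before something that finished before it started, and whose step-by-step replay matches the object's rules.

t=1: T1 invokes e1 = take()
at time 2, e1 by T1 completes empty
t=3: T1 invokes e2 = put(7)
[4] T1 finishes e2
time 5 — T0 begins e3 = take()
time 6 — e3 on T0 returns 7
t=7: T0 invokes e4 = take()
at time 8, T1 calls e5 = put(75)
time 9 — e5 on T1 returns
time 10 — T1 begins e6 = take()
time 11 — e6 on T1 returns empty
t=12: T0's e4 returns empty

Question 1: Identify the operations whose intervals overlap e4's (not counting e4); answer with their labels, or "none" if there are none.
e5, e6

e4 runs from 7 to 12; window-overlapping ops are concurrent
e1 [1,2]: before
e2 [3,4]: before
e3 [5,6]: before
e5 [8,9]: concurrent
e6 [10,11]: concurrent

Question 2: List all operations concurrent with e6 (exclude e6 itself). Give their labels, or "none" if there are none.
e4

overlap test against e6 [10,11]: concurrent iff the interval meets 10..11
e1 [1,2]: before
e2 [3,4]: before
e3 [5,6]: before
e4 [7,12]: concurrent
e5 [8,9]: before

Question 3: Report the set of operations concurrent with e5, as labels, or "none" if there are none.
e4

e5 spans [8,9]; an op avoiding the whole window 8..9 is ordered, any other is concurrent
e1 [1,2]: before
e2 [3,4]: before
e3 [5,6]: before
e4 [7,12]: concurrent
e6 [10,11]: after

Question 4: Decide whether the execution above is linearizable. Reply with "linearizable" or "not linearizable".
not linearizable

the violation lands at event 12, e4's response at time 12: events 1..11 linearize, events 1..12 do not
real-time-consistent orders of the 6 completed operations: 3 — all fail the FIFO queue replay
take e1, e2, e3, e4, e5, e6: step 6 already fails, because e6 take() → empty cannot occur there
take e1, e2, e3, e5, e4, e6: step 5 already fails, because e4 take() → empty cannot occur there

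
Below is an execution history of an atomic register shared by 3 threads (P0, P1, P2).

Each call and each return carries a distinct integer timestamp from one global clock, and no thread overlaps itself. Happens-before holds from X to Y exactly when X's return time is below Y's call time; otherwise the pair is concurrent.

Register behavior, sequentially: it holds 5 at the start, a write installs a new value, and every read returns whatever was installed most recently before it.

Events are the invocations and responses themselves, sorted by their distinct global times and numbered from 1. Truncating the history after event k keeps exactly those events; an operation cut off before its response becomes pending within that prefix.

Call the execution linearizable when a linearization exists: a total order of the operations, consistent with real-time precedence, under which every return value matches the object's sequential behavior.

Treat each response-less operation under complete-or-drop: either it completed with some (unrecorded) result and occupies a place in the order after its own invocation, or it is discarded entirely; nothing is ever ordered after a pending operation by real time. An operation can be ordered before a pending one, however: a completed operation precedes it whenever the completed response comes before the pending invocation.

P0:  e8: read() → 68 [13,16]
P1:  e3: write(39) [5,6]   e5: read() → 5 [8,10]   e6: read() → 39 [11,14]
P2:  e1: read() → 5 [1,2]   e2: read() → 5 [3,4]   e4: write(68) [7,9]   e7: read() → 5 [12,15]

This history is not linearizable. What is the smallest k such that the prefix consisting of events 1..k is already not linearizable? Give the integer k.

10

events 1..9 are still linearizable — one witness is e1, e2, e3, e4:
1. e1 read() → 5, leaving value 5
2. e2 read() → 5, leaving value 5
3. e3 write(39), leaving value 39
4. e4 write(68), leaving value 68
event 10 — e5's response, time 10 — after it, nothing linearizes
sample order e1, e2, e3, e4, e5 stalls at step 5 — e5 read() → 5 has no legal effect
sample order e1, e2, e3, e5, e4 stalls at step 4 — e5 read() → 5 has no legal effect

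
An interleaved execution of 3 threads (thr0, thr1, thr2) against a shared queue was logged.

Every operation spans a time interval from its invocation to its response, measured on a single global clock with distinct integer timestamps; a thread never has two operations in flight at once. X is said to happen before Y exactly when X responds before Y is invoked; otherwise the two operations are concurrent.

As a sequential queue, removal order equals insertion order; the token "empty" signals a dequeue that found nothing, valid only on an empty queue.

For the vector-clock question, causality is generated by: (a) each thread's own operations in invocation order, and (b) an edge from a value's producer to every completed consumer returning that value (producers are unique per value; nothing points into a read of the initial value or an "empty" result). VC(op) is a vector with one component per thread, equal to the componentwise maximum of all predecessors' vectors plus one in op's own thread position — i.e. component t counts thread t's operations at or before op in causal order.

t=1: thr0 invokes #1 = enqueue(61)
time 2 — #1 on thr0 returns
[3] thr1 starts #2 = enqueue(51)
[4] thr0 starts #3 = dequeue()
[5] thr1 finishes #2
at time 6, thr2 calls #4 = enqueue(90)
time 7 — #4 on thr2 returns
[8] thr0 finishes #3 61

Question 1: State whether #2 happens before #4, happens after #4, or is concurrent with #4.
before

#2 spans [3,5], #4 spans [6,7]
resp(#2)=5 < inv(#4)=6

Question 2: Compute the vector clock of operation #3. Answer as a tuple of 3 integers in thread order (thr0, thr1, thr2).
(2, 0, 0)

#4, invoked 6, has no incoming edges; only thr2's bump applies → (0, 0, 1)
#2, invoked 3, has no incoming edges; only thr1's bump applies → (0, 1, 0)
#1, invoked 1, has no incoming edges; only thr0's bump applies → (1, 0, 0)
VC(#3, invoked at 4): max of VC(#1)=(1, 0, 0), then +1 on thread thr0 → (2, 0, 0)
target: VC(#3) = (2, 0, 0)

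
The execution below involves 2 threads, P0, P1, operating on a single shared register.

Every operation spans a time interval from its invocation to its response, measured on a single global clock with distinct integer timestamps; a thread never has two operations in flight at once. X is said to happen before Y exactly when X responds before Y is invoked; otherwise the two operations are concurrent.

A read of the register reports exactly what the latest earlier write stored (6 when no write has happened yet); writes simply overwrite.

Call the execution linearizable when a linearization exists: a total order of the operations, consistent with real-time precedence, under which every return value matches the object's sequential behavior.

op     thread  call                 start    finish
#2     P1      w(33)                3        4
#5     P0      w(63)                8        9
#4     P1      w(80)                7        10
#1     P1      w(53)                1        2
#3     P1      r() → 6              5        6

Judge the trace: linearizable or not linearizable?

not linearizable

the violation lands at event 6, #3's response at time 6: events 1..5 linearize, events 1..6 do not
a single order respects real time; the 3 completed register operations fail replay along it
for example #1, #2, #3 fails at step 3: #3 r() → 6 is not legal there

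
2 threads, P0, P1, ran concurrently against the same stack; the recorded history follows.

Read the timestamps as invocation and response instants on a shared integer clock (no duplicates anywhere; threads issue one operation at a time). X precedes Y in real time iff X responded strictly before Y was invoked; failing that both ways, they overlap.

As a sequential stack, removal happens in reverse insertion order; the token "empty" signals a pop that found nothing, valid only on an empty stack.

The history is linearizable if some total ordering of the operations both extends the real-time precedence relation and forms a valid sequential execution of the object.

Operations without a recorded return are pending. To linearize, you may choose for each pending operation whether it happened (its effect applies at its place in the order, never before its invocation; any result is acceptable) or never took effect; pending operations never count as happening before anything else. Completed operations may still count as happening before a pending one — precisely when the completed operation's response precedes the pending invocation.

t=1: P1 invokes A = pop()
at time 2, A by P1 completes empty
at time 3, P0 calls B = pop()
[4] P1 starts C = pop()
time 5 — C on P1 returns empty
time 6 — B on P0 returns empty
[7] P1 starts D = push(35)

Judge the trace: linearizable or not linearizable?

a witness: A, B, C
step 1: A pop() → empty — stack <>
step 2: B pop() → empty — stack <>
step 3: C pop() → empty — stack <>

linearizable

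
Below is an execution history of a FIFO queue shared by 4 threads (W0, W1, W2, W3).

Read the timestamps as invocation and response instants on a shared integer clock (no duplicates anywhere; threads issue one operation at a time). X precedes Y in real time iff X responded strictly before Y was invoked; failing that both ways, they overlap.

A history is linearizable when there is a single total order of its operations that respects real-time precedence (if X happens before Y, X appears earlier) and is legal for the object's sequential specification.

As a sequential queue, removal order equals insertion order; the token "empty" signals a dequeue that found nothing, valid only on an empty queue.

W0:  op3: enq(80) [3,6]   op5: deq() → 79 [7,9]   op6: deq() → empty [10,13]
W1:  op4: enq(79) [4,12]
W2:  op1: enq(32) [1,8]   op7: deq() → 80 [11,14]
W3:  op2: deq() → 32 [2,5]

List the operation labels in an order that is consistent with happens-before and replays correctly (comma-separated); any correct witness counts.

op1, op2, op4, op3, op5, op7, op6

step 1: op1 enq(32) — queue <32>
step 2: op2 deq() → 32 — queue <>
step 3: op4 enq(79) — queue <79>
step 4: op3 enq(80) — queue <79,80>
step 5: op5 deq() → 79 — queue <80>
step 6: op7 deq() → 80 — queue <>
step 7: op6 deq() → empty — queue <>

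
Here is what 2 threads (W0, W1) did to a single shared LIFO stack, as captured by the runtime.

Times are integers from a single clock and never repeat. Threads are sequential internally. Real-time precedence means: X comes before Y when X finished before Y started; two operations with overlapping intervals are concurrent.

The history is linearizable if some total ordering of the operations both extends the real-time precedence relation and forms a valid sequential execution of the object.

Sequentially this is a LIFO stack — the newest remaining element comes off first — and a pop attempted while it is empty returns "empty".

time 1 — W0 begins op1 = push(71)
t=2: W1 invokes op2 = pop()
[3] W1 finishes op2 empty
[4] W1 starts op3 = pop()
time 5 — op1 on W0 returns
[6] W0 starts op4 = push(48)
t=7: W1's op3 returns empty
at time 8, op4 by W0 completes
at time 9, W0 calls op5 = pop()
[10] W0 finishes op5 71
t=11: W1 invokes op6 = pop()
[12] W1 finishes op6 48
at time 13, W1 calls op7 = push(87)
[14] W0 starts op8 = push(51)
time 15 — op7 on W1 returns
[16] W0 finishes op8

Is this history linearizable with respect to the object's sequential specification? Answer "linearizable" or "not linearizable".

not linearizable

events 1..9 are fine; event 10 — the response of op5 at time 10 — makes the prefix non-linearizable
checked exhaustively: 5 real-time-consistent orders of 5 completed operations, zero legal LIFO stack replays
e.g. op1, op2, op3, op4, op5: illegal at step 2, since op2 pop() → empty cannot apply there
e.g. op1, op2, op4, op3, op5: illegal at step 2, since op2 pop() → empty cannot apply there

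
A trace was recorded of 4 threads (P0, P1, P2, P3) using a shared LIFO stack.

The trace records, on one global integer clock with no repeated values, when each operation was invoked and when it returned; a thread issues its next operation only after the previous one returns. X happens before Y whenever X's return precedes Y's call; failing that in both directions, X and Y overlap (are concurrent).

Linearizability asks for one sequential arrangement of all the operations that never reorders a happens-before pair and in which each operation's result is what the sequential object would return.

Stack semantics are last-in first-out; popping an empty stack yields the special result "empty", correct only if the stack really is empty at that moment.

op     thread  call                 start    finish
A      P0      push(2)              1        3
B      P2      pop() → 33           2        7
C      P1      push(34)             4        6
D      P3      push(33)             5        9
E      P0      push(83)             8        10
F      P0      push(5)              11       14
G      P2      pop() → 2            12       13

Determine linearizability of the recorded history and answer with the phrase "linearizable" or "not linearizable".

not linearizable

cut after 12 events: linearizable; cut after 13 events (G responds, time 13): not linearizable
real-time-consistent orders of the 6 completed operations: 11 — all fail the LIFO stack replay
include/drop combinations of the 1 pending operation (F) were all tried; none helps
take A, B, C, D, E, G (pending dropped): step 2 already fails, because B pop() → 33 cannot occur there
take A, B, C, E, D, G (pending dropped): step 2 already fails, because B pop() → 33 cannot occur there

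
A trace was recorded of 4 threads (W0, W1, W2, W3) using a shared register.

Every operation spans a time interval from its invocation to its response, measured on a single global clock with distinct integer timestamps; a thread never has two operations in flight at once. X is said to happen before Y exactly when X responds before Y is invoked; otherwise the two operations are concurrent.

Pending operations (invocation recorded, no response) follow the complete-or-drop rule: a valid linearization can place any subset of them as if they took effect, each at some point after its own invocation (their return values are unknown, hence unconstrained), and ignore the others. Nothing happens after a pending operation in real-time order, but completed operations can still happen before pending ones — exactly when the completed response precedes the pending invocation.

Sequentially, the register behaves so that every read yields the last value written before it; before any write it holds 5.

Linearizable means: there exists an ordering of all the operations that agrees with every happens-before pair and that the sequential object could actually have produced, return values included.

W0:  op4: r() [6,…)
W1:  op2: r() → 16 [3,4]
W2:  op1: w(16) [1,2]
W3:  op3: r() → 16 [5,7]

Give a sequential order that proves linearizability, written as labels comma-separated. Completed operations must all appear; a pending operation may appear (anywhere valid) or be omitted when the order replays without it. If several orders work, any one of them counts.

op1, op2, op3

after step 1 (op1 w(16)): value 16
after step 2 (op2 r() → 16): value 16
after step 3 (op3 r() → 16): value 16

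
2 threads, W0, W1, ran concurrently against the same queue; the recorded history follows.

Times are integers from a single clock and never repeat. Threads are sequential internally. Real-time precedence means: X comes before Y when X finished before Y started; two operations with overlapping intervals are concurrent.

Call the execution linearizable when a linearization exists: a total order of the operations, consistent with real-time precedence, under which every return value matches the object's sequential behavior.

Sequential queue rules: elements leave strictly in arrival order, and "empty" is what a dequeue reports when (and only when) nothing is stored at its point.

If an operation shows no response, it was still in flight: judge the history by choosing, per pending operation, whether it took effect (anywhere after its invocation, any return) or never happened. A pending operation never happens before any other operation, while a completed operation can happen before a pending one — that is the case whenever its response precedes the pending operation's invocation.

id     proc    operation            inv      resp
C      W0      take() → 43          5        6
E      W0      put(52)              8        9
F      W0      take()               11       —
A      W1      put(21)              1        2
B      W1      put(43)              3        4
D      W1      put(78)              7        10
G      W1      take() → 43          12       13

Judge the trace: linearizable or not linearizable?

through event 5 a valid linearization exists; event 6 (C responding at time 6) ends that
exactly one order of the 3 completed ops respects real time; the queue replay fails
for example A, B, C fails at step 3: C take() → 43 is not legal there

not linearizable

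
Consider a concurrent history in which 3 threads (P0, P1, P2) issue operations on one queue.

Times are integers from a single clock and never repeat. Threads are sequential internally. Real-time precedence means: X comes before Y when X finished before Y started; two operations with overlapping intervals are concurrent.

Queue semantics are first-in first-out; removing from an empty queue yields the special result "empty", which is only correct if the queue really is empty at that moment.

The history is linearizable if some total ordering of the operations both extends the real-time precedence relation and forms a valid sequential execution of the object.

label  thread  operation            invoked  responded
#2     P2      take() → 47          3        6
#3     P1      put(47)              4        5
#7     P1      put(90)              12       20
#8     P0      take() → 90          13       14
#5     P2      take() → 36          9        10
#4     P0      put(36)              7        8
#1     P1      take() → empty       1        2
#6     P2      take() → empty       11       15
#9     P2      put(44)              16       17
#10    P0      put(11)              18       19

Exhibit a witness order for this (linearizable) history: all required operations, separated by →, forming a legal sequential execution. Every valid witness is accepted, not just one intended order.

1. #1 take() → empty, leaving queue <>
2. #3 put(47), leaving queue <47>
3. #2 take() → 47, leaving queue <>
4. #4 put(36), leaving queue <36>
5. #5 take() → 36, leaving queue <>
6. #6 take() → empty, leaving queue <>
7. #7 put(90), leaving queue <90>
8. #8 take() → 90, leaving queue <>
9. #9 put(44), leaving queue <44>
10. #10 put(11), leaving queue <44,11>

#1 → #3 → #2 → #4 → #5 → #6 → #7 → #8 → #9 → #10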